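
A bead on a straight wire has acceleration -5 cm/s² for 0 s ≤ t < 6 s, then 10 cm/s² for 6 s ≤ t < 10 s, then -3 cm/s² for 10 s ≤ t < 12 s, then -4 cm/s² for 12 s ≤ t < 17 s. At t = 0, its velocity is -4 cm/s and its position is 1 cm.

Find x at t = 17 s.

-213 cm

On each constant-a segment, Δv = aΔt and Δx = v₀Δt + ½aΔt²; chain segment to segment.
0–6 s: v starts -4 cm/s; Δx = -4·6 + ½·-5·6² = -114 cm; v ends -34 cm/s.
6–10 s: v starts -34 cm/s; Δx = -34·4 + ½·10·4² = -56 cm; v ends 6 cm/s.
10–12 s: v starts 6 cm/s; Δx = 6·2 + ½·-3·2² = 6 cm; v ends 0 cm/s.
12–17 s: v starts 0 cm/s; Δx = 0·5 + ½·-4·5² = -50 cm; v ends -20 cm/s.
x(17) = 1 + Σ Δx = -213 cm.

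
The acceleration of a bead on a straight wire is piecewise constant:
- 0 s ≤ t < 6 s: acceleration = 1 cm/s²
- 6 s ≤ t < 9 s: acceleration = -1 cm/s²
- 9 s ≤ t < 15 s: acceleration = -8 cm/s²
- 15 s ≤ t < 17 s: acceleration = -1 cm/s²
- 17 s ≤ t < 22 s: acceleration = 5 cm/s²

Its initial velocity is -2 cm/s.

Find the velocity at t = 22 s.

Δv equals the area under the a-t graph; then v = v₀ + Δv.
0–6 s: 1 × 6 = 6 cm/s
6–9 s: -1 × 3 = -3 cm/s
9–15 s: -8 × 6 = -48 cm/s
15–17 s: -1 × 2 = -2 cm/s
17–22 s: 5 × 5 = 25 cm/s
Δv = -22 cm/s, so v(22) = -2 + (-22) = -24 cm/s.

-24 cm/s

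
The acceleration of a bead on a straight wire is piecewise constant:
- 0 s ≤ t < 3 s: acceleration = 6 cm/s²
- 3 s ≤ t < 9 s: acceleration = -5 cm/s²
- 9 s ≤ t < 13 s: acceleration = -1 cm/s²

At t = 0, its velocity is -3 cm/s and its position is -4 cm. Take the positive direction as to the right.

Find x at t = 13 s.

-54 cm

On each constant-a segment, Δv = aΔt and Δx = v₀Δt + ½aΔt²; chain segment to segment.
0–3 s: v starts -3 cm/s; Δx = -3·3 + ½·6·3² = 18 cm; v ends 15 cm/s.
3–9 s: v starts 15 cm/s; Δx = 15·6 + ½·-5·6² = 0 cm; v ends -15 cm/s.
9–13 s: v starts -15 cm/s; Δx = -15·4 + ½·-1·4² = -68 cm; v ends -19 cm/s.
x(13) = -4 + Σ Δx = -54 cm.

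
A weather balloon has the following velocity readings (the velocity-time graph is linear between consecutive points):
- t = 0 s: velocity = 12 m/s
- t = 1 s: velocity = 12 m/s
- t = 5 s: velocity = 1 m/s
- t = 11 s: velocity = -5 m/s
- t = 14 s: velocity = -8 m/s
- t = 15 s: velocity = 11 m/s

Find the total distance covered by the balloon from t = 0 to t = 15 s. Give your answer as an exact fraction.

Distance (not displacement) is the total path length: add the absolute areas under v-t.
0–1 s: |12| × 1 = 12 m
1–5 s: |½(12 + 1)(4)| = 26 m
5–11 s: v = 0 at t = 6 s; triangle areas 0.5 + 12.5 = 13 m
11–14 s: |½(-5 + -8)(3)| = 19.5 m
14–15 s: v = 0 at t = 274/19 s; triangle areas 32/19 + 121/38 = 185/38 m
Total distance = 1432/19 m

1432/19 m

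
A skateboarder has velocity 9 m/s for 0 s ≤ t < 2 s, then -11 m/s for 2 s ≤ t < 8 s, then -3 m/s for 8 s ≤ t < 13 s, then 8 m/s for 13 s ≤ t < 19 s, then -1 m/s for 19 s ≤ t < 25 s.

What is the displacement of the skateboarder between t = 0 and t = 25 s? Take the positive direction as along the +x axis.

-21 m

Net displacement equals the area under the velocity-time graph (areas below the axis count negative).
0–2 s: 9 × 2 = 18 m
2–8 s: -11 × 6 = -66 m
8–13 s: -3 × 5 = -15 m
13–19 s: 8 × 6 = 48 m
19–25 s: -1 × 6 = -6 m
Net displacement = -21 m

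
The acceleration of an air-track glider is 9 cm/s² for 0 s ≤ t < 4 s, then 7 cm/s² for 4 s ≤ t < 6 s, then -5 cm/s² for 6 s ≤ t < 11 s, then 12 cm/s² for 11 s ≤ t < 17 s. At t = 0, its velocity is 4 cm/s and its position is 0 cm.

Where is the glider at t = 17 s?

779.5 cm

On each constant-a segment, Δv = aΔt and Δx = v₀Δt + ½aΔt²; chain segment to segment.
0–4 s: v starts 4 cm/s; Δx = 4·4 + ½·9·4² = 88 cm; v ends 40 cm/s.
4–6 s: v starts 40 cm/s; Δx = 40·2 + ½·7·2² = 94 cm; v ends 54 cm/s.
6–11 s: v starts 54 cm/s; Δx = 54·5 + ½·-5·5² = 207.5 cm; v ends 29 cm/s.
11–17 s: v starts 29 cm/s; Δx = 29·6 + ½·12·6² = 390 cm; v ends 101 cm/s.
x(17) = 0 + Σ Δx = 779.5 cm.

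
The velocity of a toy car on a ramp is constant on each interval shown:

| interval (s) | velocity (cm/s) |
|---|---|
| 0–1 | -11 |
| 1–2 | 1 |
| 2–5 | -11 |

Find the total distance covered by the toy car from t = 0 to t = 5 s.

45 cm

Total distance travelled is ∫|v| dt — sum the magnitudes of each area piece.
0–1 s: |-11| × 1 = 11 cm
1–2 s: |1| × 1 = 1 cm
2–5 s: |-11| × 3 = 33 cm
Total distance = 45 cm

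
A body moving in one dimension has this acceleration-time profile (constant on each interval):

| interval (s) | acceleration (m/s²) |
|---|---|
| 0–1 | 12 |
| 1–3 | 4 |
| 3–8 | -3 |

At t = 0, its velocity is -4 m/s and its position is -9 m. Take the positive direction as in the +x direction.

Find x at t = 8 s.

59.5 m

On each constant-a segment, Δv = aΔt and Δx = v₀Δt + ½aΔt²; chain segment to segment.
0–1 s: v starts -4 m/s; Δx = -4·1 + ½·12·1² = 2 m; v ends 8 m/s.
1–3 s: v starts 8 m/s; Δx = 8·2 + ½·4·2² = 24 m; v ends 16 m/s.
3–8 s: v starts 16 m/s; Δx = 16·5 + ½·-3·5² = 42.5 m; v ends 1 m/s.
x(8) = -9 + Σ Δx = 59.5 m.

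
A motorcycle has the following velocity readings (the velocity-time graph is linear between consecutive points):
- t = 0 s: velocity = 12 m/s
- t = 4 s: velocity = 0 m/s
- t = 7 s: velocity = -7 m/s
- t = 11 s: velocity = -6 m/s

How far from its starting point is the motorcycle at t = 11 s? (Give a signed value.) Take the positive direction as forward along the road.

-12.5 m

Net displacement equals the area under the velocity-time graph (areas below the axis count negative).
0–4 s: ½(12 + 0)(4) = 24 m
4–7 s: ½(0 + -7)(3) = -10.5 m
7–11 s: ½(-7 + -6)(4) = -26 m
Net displacement = -12.5 m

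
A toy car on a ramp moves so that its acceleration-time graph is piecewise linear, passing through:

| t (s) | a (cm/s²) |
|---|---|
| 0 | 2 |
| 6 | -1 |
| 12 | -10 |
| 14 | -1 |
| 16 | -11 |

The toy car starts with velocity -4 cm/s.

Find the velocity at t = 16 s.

Δv equals the area under the a-t graph; then v = v₀ + Δv.
0–6 s: ½(2 + -1)(6) = 3 cm/s
6–12 s: ½(-1 + -10)(6) = -33 cm/s
12–14 s: ½(-10 + -1)(2) = -11 cm/s
14–16 s: ½(-1 + -11)(2) = -12 cm/s
Δv = -53 cm/s, so v(16) = -4 + (-53) = -57 cm/s.

-57 cm/s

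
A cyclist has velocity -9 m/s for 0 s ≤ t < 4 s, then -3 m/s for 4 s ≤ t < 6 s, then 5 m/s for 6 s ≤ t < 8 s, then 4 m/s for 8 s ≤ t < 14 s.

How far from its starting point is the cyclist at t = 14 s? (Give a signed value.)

-8 m

Displacement is the signed area under the v-t curve.
0–4 s: -9 × 4 = -36 m
4–6 s: -3 × 2 = -6 m
6–8 s: 5 × 2 = 10 m
8–14 s: 4 × 6 = 24 m
Net displacement = -8 m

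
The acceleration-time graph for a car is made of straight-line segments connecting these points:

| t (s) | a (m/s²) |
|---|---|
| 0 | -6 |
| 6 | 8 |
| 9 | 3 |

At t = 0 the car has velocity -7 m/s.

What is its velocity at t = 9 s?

15.5 m/s

Δv equals the area under the a-t graph; then v = v₀ + Δv.
0–6 s: ½(-6 + 8)(6) = 6 m/s
6–9 s: ½(8 + 3)(3) = 16.5 m/s
Δv = 22.5 m/s, so v(9) = -7 + (22.5) = 15.5 m/s.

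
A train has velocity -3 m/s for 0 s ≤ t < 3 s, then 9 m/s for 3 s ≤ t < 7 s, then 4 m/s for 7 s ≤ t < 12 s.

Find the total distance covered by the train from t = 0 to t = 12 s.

65 m

Total distance travelled is ∫|v| dt — sum the magnitudes of each area piece.
0–3 s: |-3| × 3 = 9 m
3–7 s: |9| × 4 = 36 m
7–12 s: |4| × 5 = 20 m
Total distance = 65 m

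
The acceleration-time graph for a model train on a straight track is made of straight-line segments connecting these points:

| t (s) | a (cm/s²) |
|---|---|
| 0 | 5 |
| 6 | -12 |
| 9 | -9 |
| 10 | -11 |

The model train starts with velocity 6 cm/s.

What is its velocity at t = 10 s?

-56.5 cm/s

Δv equals the area under the a-t graph; then v = v₀ + Δv.
0–6 s: ½(5 + -12)(6) = -21 cm/s
6–9 s: ½(-12 + -9)(3) = -31.5 cm/s
9–10 s: ½(-9 + -11)(1) = -10 cm/s
Δv = -62.5 cm/s, so v(10) = 6 + (-62.5) = -56.5 cm/s.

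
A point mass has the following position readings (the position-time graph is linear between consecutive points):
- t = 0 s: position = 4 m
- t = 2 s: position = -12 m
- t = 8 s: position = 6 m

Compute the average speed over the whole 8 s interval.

4.25 m/s

Average speed = (total path length)/(elapsed time); on a piecewise-linear x-t graph the path length is Σ|Δx|.
0–2 s: |Δx| = |-12 − 4| = 16 m
2–8 s: |Δx| = |6 − -12| = 18 m
Total path = 34 m; average speed = 34/8 = 4.25 m/s.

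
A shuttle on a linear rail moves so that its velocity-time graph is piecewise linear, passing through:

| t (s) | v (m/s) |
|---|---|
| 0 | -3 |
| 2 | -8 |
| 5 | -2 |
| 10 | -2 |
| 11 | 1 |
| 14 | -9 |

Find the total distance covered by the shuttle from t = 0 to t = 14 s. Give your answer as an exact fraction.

737/15 m

Distance (not displacement) is the total path length: add the absolute areas under v-t.
0–2 s: |½(-3 + -8)(2)| = 11 m
2–5 s: |½(-8 + -2)(3)| = 15 m
5–10 s: |-2| × 5 = 10 m
10–11 s: v = 0 at t = 32/3 s; triangle areas 2/3 + 1/6 = 5/6 m
11–14 s: v = 0 at t = 11.3 s; triangle areas 0.15 + 12.15 = 12.3 m
Total distance = 737/15 m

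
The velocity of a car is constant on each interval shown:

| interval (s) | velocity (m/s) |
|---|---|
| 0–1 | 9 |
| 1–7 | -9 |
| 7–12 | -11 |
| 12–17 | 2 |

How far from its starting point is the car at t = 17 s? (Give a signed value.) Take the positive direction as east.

Displacement is the signed area under the v-t curve.
0–1 s: 9 × 1 = 9 m
1–7 s: -9 × 6 = -54 m
7–12 s: -11 × 5 = -55 m
12–17 s: 2 × 5 = 10 m
Net displacement = -90 m

-90 m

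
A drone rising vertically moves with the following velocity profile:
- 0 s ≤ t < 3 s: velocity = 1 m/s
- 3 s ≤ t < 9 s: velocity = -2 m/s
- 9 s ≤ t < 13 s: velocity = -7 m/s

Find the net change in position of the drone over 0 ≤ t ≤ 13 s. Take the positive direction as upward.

-37 m

Net displacement equals the area under the velocity-time graph (areas below the axis count negative).
0–3 s: 1 × 3 = 3 m
3–9 s: -2 × 6 = -12 m
9–13 s: -7 × 4 = -28 m
Net displacement = -37 m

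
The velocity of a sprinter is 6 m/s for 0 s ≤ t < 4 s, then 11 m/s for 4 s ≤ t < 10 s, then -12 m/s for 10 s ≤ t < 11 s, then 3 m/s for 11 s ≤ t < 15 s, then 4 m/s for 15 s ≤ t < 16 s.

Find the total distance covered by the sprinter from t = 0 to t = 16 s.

118 m

Total distance travelled is ∫|v| dt — sum the magnitudes of each area piece.
0–4 s: |6| × 4 = 24 m
4–10 s: |11| × 6 = 66 m
10–11 s: |-12| × 1 = 12 m
11–15 s: |3| × 4 = 12 m
15–16 s: |4| × 1 = 4 m
Total distance = 118 m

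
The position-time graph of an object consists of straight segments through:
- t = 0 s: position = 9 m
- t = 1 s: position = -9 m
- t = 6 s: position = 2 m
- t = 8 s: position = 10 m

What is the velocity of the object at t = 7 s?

Velocity is the slope of the x-t graph on 6–8 s: (10 − 2)/(8 − 6) = 4 m/s.

4 m/s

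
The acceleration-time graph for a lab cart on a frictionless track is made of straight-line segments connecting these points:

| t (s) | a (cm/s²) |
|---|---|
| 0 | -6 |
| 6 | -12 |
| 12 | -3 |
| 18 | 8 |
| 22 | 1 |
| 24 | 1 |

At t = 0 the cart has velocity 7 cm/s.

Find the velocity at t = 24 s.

Δv equals the area under the a-t graph; then v = v₀ + Δv.
0–6 s: ½(-6 + -12)(6) = -54 cm/s
6–12 s: ½(-12 + -3)(6) = -45 cm/s
12–18 s: ½(-3 + 8)(6) = 15 cm/s
18–22 s: ½(8 + 1)(4) = 18 cm/s
22–24 s: 1 × 2 = 2 cm/s
Δv = -64 cm/s, so v(24) = 7 + (-64) = -57 cm/s.

-57 cm/s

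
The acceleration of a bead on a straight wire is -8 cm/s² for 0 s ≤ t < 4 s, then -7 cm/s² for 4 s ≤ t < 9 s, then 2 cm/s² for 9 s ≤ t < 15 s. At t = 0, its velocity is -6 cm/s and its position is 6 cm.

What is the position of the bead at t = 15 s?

On each constant-a segment, Δv = aΔt and Δx = v₀Δt + ½aΔt²; chain segment to segment.
0–4 s: v starts -6 cm/s; Δx = -6·4 + ½·-8·4² = -88 cm; v ends -38 cm/s.
4–9 s: v starts -38 cm/s; Δx = -38·5 + ½·-7·5² = -277.5 cm; v ends -73 cm/s.
9–15 s: v starts -73 cm/s; Δx = -73·6 + ½·2·6² = -402 cm; v ends -61 cm/s.
x(15) = 6 + Σ Δx = -761.5 cm.

-761.5 cm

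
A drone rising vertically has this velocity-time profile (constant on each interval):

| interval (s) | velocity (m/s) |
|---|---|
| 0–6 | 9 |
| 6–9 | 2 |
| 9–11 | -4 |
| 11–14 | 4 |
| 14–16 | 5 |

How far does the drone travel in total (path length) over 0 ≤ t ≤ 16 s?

90 m

Distance (not displacement) is the total path length: add the absolute areas under v-t.
0–6 s: |9| × 6 = 54 m
6–9 s: |2| × 3 = 6 m
9–11 s: |-4| × 2 = 8 m
11–14 s: |4| × 3 = 12 m
14–16 s: |5| × 2 = 10 m
Total distance = 90 m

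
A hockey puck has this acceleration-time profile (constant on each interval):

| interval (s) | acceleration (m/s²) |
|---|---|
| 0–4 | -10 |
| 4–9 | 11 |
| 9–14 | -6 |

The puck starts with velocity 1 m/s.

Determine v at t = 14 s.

Δv equals the area under the a-t graph; then v = v₀ + Δv.
0–4 s: -10 × 4 = -40 m/s
4–9 s: 11 × 5 = 55 m/s
9–14 s: -6 × 5 = -30 m/s
Δv = -15 m/s, so v(14) = 1 + (-15) = -14 m/s.

-14 m/s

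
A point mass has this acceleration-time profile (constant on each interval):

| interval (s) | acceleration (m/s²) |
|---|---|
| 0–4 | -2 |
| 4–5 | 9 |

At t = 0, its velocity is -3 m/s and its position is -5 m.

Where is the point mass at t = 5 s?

On each constant-a segment, Δv = aΔt and Δx = v₀Δt + ½aΔt²; chain segment to segment.
0–4 s: v starts -3 m/s; Δx = -3·4 + ½·-2·4² = -28 m; v ends -11 m/s.
4–5 s: v starts -11 m/s; Δx = -11·1 + ½·9·1² = -6.5 m; v ends -2 m/s.
x(5) = -5 + Σ Δx = -39.5 m.

-39.5 m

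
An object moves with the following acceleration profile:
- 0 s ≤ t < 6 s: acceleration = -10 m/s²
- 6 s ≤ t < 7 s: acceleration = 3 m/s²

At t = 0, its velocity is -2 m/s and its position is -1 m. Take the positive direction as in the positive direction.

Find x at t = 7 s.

On each constant-a segment, Δv = aΔt and Δx = v₀Δt + ½aΔt²; chain segment to segment.
0–6 s: v starts -2 m/s; Δx = -2·6 + ½·-10·6² = -192 m; v ends -62 m/s.
6–7 s: v starts -62 m/s; Δx = -62·1 + ½·3·1² = -60.5 m; v ends -59 m/s.
x(7) = -1 + Σ Δx = -253.5 m.

-253.5 m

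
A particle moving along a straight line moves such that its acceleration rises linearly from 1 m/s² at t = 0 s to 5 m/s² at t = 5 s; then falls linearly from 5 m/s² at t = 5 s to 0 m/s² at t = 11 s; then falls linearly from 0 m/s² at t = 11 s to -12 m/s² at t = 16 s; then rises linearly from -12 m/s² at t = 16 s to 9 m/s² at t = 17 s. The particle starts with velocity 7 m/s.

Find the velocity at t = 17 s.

5.5 m/s

Δv equals the area under the a-t graph; then v = v₀ + Δv.
0–5 s: ½(1 + 5)(5) = 15 m/s
5–11 s: ½(5 + 0)(6) = 15 m/s
11–16 s: ½(0 + -12)(5) = -30 m/s
16–17 s: ½(-12 + 9)(1) = -1.5 m/s
Δv = -1.5 m/s, so v(17) = 7 + (-1.5) = 5.5 m/s.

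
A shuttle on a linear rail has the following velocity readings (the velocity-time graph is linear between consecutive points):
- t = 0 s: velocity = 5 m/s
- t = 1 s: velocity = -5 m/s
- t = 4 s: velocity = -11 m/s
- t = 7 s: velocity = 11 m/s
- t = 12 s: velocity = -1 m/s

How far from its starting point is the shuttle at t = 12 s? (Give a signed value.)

Net displacement equals the area under the velocity-time graph (areas below the axis count negative).
0–1 s: ½(5 + -5)(1) = 0 m
1–4 s: ½(-5 + -11)(3) = -24 m
4–7 s: ½(-11 + 11)(3) = 0 m
7–12 s: ½(11 + -1)(5) = 25 m
Net displacement = 1 m

1 m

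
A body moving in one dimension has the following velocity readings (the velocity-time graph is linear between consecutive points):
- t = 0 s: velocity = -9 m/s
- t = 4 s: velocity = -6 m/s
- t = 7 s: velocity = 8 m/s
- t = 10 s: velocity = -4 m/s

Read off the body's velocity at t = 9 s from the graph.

0 m/s

On 7–10 s the graph is linear from 8 to -4 m/s: v(9) = 8 + (-4 − 8)·(9 − 7)/(10 − 7) = 0 m/s.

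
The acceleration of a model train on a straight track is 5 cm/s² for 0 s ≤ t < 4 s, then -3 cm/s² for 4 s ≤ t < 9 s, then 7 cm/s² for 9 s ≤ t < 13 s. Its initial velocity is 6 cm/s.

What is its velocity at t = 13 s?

Δv equals the area under the a-t graph; then v = v₀ + Δv.
0–4 s: 5 × 4 = 20 cm/s
4–9 s: -3 × 5 = -15 cm/s
9–13 s: 7 × 4 = 28 cm/s
Δv = 33 cm/s, so v(13) = 6 + (33) = 39 cm/s.

39 cm/s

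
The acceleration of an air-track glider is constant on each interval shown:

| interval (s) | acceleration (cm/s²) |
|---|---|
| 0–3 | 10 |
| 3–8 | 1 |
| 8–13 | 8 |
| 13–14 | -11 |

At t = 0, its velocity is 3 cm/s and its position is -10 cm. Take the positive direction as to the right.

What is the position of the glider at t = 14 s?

584 cm

On each constant-a segment, Δv = aΔt and Δx = v₀Δt + ½aΔt²; chain segment to segment.
0–3 s: v starts 3 cm/s; Δx = 3·3 + ½·10·3² = 54 cm; v ends 33 cm/s.
3–8 s: v starts 33 cm/s; Δx = 33·5 + ½·1·5² = 177.5 cm; v ends 38 cm/s.
8–13 s: v starts 38 cm/s; Δx = 38·5 + ½·8·5² = 290 cm; v ends 78 cm/s.
13–14 s: v starts 78 cm/s; Δx = 78·1 + ½·-11·1² = 72.5 cm; v ends 67 cm/s.
x(14) = -10 + Σ Δx = 584 cm.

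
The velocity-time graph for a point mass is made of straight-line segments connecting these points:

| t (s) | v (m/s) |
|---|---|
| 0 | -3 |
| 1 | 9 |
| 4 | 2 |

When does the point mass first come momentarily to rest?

t = 0.25 s

v changes sign on 0–1 s (from -3 to 9); the graph is linear there, so v = 0 at t = 0 + (3)·(1 − 0)/(9 − -3) = 0.25 s.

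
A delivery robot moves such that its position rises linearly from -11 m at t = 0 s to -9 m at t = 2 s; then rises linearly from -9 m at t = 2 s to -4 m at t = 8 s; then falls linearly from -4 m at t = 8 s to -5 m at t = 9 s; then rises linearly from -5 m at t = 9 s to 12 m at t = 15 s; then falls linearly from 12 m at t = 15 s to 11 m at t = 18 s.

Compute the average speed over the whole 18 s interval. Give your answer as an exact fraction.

Average speed = (total path length)/(elapsed time); on a piecewise-linear x-t graph the path length is Σ|Δx|.
0–2 s: |Δx| = |-9 − -11| = 2 m
2–8 s: |Δx| = |-4 − -9| = 5 m
8–9 s: |Δx| = |-5 − -4| = 1 m
9–15 s: |Δx| = |12 − -5| = 17 m
15–18 s: |Δx| = |11 − 12| = 1 m
Total path = 26 m; average speed = 26/18 = 13/9 m/s.

13/9 m/s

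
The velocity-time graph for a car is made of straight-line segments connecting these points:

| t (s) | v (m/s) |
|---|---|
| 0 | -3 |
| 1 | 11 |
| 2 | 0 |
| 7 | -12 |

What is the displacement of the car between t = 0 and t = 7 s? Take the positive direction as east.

Displacement is the signed area under the v-t curve.
0–1 s: ½(-3 + 11)(1) = 4 m
1–2 s: ½(11 + 0)(1) = 5.5 m
2–7 s: ½(0 + -12)(5) = -30 m
Net displacement = -20.5 m

-20.5 m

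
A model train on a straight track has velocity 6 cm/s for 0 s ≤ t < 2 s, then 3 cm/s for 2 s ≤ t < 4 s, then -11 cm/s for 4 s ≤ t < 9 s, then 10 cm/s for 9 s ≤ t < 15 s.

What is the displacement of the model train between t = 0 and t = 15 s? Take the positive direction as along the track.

Net displacement equals the area under the velocity-time graph (areas below the axis count negative).
0–2 s: 6 × 2 = 12 cm
2–4 s: 3 × 2 = 6 cm
4–9 s: -11 × 5 = -55 cm
9–15 s: 10 × 6 = 60 cm
Net displacement = 23 cm

23 cm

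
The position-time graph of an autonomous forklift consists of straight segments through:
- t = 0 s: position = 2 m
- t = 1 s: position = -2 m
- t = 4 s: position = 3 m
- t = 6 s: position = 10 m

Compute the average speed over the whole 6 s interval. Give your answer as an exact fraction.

Average speed = (total path length)/(elapsed time); on a piecewise-linear x-t graph the path length is Σ|Δx|.
0–1 s: |Δx| = |-2 − 2| = 4 m
1–4 s: |Δx| = |3 − -2| = 5 m
4–6 s: |Δx| = |10 − 3| = 7 m
Total path = 16 m; average speed = 16/6 = 8/3 m/s.

8/3 m/s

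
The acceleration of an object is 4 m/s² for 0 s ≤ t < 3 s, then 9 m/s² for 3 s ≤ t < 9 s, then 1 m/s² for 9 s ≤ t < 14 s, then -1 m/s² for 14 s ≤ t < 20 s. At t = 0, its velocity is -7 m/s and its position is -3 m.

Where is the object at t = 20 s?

859.5 m

On each constant-a segment, Δv = aΔt and Δx = v₀Δt + ½aΔt²; chain segment to segment.
0–3 s: v starts -7 m/s; Δx = -7·3 + ½·4·3² = -3 m; v ends 5 m/s.
3–9 s: v starts 5 m/s; Δx = 5·6 + ½·9·6² = 192 m; v ends 59 m/s.
9–14 s: v starts 59 m/s; Δx = 59·5 + ½·1·5² = 307.5 m; v ends 64 m/s.
14–20 s: v starts 64 m/s; Δx = 64·6 + ½·-1·6² = 366 m; v ends 58 m/s.
x(20) = -3 + Σ Δx = 859.5 m.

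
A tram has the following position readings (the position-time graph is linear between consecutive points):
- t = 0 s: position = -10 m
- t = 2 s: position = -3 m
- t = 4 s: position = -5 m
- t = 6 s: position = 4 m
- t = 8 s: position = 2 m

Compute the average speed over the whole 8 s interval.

2.5 m/s

Average speed = (total path length)/(elapsed time); on a piecewise-linear x-t graph the path length is Σ|Δx|.
0–2 s: |Δx| = |-3 − -10| = 7 m
2–4 s: |Δx| = |-5 − -3| = 2 m
4–6 s: |Δx| = |4 − -5| = 9 m
6–8 s: |Δx| = |2 − 4| = 2 m
Total path = 20 m; average speed = 20/8 = 2.5 m/s.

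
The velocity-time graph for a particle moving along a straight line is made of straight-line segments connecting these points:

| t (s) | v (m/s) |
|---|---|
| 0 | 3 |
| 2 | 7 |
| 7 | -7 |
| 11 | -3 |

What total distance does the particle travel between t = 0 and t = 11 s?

47.5 m

Distance (not displacement) is the total path length: add the absolute areas under v-t.
0–2 s: |½(3 + 7)(2)| = 10 m
2–7 s: v = 0 at t = 4.5 s; triangle areas 8.75 + 8.75 = 17.5 m
7–11 s: |½(-7 + -3)(4)| = 20 m
Total distance = 47.5 m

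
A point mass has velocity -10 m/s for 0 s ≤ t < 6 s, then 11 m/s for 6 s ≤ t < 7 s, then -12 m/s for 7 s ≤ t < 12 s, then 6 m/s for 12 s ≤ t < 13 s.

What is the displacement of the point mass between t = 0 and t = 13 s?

Displacement is the signed area under the v-t curve.
0–6 s: -10 × 6 = -60 m
6–7 s: 11 × 1 = 11 m
7–12 s: -12 × 5 = -60 m
12–13 s: 6 × 1 = 6 m
Net displacement = -103 m

-103 m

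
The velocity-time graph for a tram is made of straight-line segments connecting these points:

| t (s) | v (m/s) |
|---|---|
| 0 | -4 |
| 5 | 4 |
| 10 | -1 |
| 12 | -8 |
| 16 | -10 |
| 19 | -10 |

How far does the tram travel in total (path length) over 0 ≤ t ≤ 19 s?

Total distance travelled is ∫|v| dt — sum the magnitudes of each area piece.
0–5 s: v = 0 at t = 2.5 s; triangle areas 5 + 5 = 10 m
5–10 s: v = 0 at t = 9 s; triangle areas 8 + 0.5 = 8.5 m
10–12 s: |½(-1 + -8)(2)| = 9 m
12–16 s: |½(-8 + -10)(4)| = 36 m
16–19 s: |-10| × 3 = 30 m
Total distance = 93.5 m

93.5 m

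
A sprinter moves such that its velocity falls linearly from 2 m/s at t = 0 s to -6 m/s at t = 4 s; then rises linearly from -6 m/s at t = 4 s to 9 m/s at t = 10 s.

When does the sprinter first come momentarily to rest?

t = 1 s

v changes sign on 0–4 s (from 2 to -6); the graph is linear there, so v = 0 at t = 0 + (-2)·(4 − 0)/(-6 − 2) = 1 s.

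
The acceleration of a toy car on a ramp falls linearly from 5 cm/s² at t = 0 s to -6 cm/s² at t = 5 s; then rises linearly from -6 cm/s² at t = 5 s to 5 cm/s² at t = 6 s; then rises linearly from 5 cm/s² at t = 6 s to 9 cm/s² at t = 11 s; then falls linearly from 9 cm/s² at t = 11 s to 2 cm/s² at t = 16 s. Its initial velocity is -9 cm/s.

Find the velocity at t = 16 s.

50.5 cm/s

Δv equals the area under the a-t graph; then v = v₀ + Δv.
0–5 s: ½(5 + -6)(5) = -2.5 cm/s
5–6 s: ½(-6 + 5)(1) = -0.5 cm/s
6–11 s: ½(5 + 9)(5) = 35 cm/s
11–16 s: ½(9 + 2)(5) = 27.5 cm/s
Δv = 59.5 cm/s, so v(16) = -9 + (59.5) = 50.5 cm/s.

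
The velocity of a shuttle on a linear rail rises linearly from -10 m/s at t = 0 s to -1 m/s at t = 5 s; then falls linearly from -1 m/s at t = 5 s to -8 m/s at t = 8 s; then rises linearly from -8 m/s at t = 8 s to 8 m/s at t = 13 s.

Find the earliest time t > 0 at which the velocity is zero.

v changes sign on 8–13 s (from -8 to 8); the graph is linear there, so v = 0 at t = 8 + (8)·(13 − 8)/(8 − -8) = 10.5 s.

t = 10.5 s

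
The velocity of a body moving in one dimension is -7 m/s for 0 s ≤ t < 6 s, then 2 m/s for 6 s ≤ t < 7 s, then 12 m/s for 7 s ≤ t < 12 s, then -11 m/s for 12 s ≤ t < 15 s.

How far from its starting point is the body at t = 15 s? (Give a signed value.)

-13 m

Net displacement equals the area under the velocity-time graph (areas below the axis count negative).
0–6 s: -7 × 6 = -42 m
6–7 s: 2 × 1 = 2 m
7–12 s: 12 × 5 = 60 m
12–15 s: -11 × 3 = -33 m
Net displacement = -13 m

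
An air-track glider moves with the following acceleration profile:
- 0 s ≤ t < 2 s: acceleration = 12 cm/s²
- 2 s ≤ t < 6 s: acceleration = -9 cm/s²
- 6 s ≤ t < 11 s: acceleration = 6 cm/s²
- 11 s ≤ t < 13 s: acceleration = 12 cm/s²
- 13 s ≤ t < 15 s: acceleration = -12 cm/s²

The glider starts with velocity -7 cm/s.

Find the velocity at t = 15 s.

11 cm/s

Δv equals the area under the a-t graph; then v = v₀ + Δv.
0–2 s: 12 × 2 = 24 cm/s
2–6 s: -9 × 4 = -36 cm/s
6–11 s: 6 × 5 = 30 cm/s
11–13 s: 12 × 2 = 24 cm/s
13–15 s: -12 × 2 = -24 cm/s
Δv = 18 cm/s, so v(15) = -7 + (18) = 11 cm/s.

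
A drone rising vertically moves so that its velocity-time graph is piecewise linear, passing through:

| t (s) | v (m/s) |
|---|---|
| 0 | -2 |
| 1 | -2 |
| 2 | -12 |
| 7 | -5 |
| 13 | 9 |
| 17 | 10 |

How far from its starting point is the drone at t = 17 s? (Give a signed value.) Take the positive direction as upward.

Net displacement equals the area under the velocity-time graph (areas below the axis count negative).
0–1 s: -2 × 1 = -2 m
1–2 s: ½(-2 + -12)(1) = -7 m
2–7 s: ½(-12 + -5)(5) = -42.5 m
7–13 s: ½(-5 + 9)(6) = 12 m
13–17 s: ½(9 + 10)(4) = 38 m
Net displacement = -1.5 m

-1.5 m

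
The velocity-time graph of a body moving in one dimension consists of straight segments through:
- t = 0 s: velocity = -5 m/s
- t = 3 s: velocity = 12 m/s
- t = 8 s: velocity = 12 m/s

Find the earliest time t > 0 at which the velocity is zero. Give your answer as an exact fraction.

t = 15/17 s

v changes sign on 0–3 s (from -5 to 12); the graph is linear there, so v = 0 at t = 0 + (5)·(3 − 0)/(12 − -5) = 15/17 s.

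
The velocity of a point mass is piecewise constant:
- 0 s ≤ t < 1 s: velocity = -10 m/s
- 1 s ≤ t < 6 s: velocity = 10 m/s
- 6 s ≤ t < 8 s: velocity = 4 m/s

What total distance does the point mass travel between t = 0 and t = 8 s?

68 m

Total distance travelled is ∫|v| dt — sum the magnitudes of each area piece.
0–1 s: |-10| × 1 = 10 m
1–6 s: |10| × 5 = 50 m
6–8 s: |4| × 2 = 8 m
Total distance = 68 m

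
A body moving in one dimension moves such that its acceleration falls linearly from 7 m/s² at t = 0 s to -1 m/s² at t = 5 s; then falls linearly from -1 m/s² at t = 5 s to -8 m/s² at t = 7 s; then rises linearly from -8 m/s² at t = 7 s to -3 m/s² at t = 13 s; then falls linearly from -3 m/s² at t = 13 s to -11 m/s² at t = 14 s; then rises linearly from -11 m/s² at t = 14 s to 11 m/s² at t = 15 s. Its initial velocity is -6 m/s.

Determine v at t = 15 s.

-40 m/s

Δv equals the area under the a-t graph; then v = v₀ + Δv.
0–5 s: ½(7 + -1)(5) = 15 m/s
5–7 s: ½(-1 + -8)(2) = -9 m/s
7–13 s: ½(-8 + -3)(6) = -33 m/s
13–14 s: ½(-3 + -11)(1) = -7 m/s
14–15 s: ½(-11 + 11)(1) = 0 m/s
Δv = -34 m/s, so v(15) = -6 + (-34) = -40 m/s.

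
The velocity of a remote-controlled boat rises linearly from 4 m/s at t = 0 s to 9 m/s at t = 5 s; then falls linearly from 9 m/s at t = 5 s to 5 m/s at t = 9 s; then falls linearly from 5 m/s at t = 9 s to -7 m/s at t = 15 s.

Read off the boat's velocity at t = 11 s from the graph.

On 9–15 s the graph is linear from 5 to -7 m/s: v(11) = 5 + (-7 − 5)·(11 − 9)/(15 − 9) = 1 m/s.

1 m/s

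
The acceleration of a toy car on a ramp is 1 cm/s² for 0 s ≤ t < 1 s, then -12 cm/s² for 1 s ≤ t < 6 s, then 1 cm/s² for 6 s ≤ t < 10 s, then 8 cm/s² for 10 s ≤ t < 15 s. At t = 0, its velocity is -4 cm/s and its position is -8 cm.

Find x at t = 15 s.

-615.5 cm

On each constant-a segment, Δv = aΔt and Δx = v₀Δt + ½aΔt²; chain segment to segment.
0–1 s: v starts -4 cm/s; Δx = -4·1 + ½·1·1² = -3.5 cm; v ends -3 cm/s.
1–6 s: v starts -3 cm/s; Δx = -3·5 + ½·-12·5² = -165 cm; v ends -63 cm/s.
6–10 s: v starts -63 cm/s; Δx = -63·4 + ½·1·4² = -244 cm; v ends -59 cm/s.
10–15 s: v starts -59 cm/s; Δx = -59·5 + ½·8·5² = -195 cm; v ends -19 cm/s.
x(15) = -8 + Σ Δx = -615.5 cm.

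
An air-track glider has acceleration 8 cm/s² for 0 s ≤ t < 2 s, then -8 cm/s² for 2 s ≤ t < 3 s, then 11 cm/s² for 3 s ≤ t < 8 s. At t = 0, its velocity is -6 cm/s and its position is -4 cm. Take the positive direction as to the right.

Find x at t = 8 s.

On each constant-a segment, Δv = aΔt and Δx = v₀Δt + ½aΔt²; chain segment to segment.
0–2 s: v starts -6 cm/s; Δx = -6·2 + ½·8·2² = 4 cm; v ends 10 cm/s.
2–3 s: v starts 10 cm/s; Δx = 10·1 + ½·-8·1² = 6 cm; v ends 2 cm/s.
3–8 s: v starts 2 cm/s; Δx = 2·5 + ½·11·5² = 147.5 cm; v ends 57 cm/s.
x(8) = -4 + Σ Δx = 153.5 cm.

153.5 cm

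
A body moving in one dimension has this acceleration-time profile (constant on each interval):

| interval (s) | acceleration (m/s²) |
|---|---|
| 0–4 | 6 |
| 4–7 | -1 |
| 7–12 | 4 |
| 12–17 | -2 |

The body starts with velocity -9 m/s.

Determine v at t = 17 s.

22 m/s

Δv equals the area under the a-t graph; then v = v₀ + Δv.
0–4 s: 6 × 4 = 24 m/s
4–7 s: -1 × 3 = -3 m/s
7–12 s: 4 × 5 = 20 m/s
12–17 s: -2 × 5 = -10 m/s
Δv = 31 m/s, so v(17) = -9 + (31) = 22 m/s.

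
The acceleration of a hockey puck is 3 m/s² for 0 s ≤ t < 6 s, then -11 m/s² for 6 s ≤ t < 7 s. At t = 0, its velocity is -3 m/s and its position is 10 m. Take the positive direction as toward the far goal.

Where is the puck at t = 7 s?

On each constant-a segment, Δv = aΔt and Δx = v₀Δt + ½aΔt²; chain segment to segment.
0–6 s: v starts -3 m/s; Δx = -3·6 + ½·3·6² = 36 m; v ends 15 m/s.
6–7 s: v starts 15 m/s; Δx = 15·1 + ½·-11·1² = 9.5 m; v ends 4 m/s.
x(7) = 10 + Σ Δx = 55.5 m.

55.5 m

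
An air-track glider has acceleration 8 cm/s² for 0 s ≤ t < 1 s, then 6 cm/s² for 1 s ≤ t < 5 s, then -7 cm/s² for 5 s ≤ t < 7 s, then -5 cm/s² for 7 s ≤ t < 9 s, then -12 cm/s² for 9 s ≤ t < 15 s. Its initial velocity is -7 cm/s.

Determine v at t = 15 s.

-71 cm/s

Δv equals the area under the a-t graph; then v = v₀ + Δv.
0–1 s: 8 × 1 = 8 cm/s
1–5 s: 6 × 4 = 24 cm/s
5–7 s: -7 × 2 = -14 cm/s
7–9 s: -5 × 2 = -10 cm/s
9–15 s: -12 × 6 = -72 cm/s
Δv = -64 cm/s, so v(15) = -7 + (-64) = -71 cm/s.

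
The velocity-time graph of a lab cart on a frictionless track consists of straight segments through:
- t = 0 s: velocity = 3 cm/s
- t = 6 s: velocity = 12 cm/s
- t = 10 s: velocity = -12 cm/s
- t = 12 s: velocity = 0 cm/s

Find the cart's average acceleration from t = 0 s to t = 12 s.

-0.25 cm/s²

Average acceleration = Δv/Δt = (0 − 3)/(12 − 0) = -0.25 cm/s².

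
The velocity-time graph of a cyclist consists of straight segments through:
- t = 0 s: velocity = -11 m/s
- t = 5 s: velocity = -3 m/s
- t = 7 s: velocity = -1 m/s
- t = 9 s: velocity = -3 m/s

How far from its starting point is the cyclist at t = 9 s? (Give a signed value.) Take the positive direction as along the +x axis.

-43 m

Displacement is the signed area under the v-t curve.
0–5 s: ½(-11 + -3)(5) = -35 m
5–7 s: ½(-3 + -1)(2) = -4 m
7–9 s: ½(-1 + -3)(2) = -4 m
Net displacement = -43 m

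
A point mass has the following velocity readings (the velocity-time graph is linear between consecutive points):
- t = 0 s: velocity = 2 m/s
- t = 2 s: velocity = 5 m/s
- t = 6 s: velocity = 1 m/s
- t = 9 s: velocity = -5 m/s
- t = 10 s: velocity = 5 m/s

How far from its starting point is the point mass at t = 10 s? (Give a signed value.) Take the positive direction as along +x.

13 m

Displacement is the signed area under the v-t curve.
0–2 s: ½(2 + 5)(2) = 7 m
2–6 s: ½(5 + 1)(4) = 12 m
6–9 s: ½(1 + -5)(3) = -6 m
9–10 s: ½(-5 + 5)(1) = 0 m
Net displacement = 13 m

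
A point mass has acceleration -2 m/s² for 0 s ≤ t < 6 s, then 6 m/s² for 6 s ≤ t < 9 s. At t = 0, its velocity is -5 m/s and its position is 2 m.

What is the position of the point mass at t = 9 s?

-88 m

On each constant-a segment, Δv = aΔt and Δx = v₀Δt + ½aΔt²; chain segment to segment.
0–6 s: v starts -5 m/s; Δx = -5·6 + ½·-2·6² = -66 m; v ends -17 m/s.
6–9 s: v starts -17 m/s; Δx = -17·3 + ½·6·3² = -24 m; v ends 1 m/s.
x(9) = 2 + Σ Δx = -88 m.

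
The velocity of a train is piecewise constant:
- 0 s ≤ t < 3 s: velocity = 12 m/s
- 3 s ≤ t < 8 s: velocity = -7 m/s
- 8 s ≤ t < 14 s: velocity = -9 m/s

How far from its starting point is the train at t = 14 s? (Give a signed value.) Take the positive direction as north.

-53 m

Displacement is the signed area under the v-t curve.
0–3 s: 12 × 3 = 36 m
3–8 s: -7 × 5 = -35 m
8–14 s: -9 × 6 = -54 m
Net displacement = -53 m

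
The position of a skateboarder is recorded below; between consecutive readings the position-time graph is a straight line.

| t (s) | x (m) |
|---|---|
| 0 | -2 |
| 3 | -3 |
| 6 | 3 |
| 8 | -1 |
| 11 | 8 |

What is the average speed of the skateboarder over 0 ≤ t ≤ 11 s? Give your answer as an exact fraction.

Average speed = (total path length)/(elapsed time); on a piecewise-linear x-t graph the path length is Σ|Δx|.
0–3 s: |Δx| = |-3 − -2| = 1 m
3–6 s: |Δx| = |3 − -3| = 6 m
6–8 s: |Δx| = |-1 − 3| = 4 m
8–11 s: |Δx| = |8 − -1| = 9 m
Total path = 20 m; average speed = 20/11 = 20/11 m/s.

20/11 m/s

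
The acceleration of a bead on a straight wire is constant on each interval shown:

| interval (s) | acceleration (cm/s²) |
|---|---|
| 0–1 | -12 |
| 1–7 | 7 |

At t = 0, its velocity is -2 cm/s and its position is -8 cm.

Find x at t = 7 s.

On each constant-a segment, Δv = aΔt and Δx = v₀Δt + ½aΔt²; chain segment to segment.
0–1 s: v starts -2 cm/s; Δx = -2·1 + ½·-12·1² = -8 cm; v ends -14 cm/s.
1–7 s: v starts -14 cm/s; Δx = -14·6 + ½·7·6² = 42 cm; v ends 28 cm/s.
x(7) = -8 + Σ Δx = 26 cm.

26 cm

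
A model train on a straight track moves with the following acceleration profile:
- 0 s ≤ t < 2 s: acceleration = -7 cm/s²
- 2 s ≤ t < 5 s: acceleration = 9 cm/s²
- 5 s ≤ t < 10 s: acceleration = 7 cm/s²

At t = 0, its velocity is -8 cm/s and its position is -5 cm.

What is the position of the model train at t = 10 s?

52 cm

On each constant-a segment, Δv = aΔt and Δx = v₀Δt + ½aΔt²; chain segment to segment.
0–2 s: v starts -8 cm/s; Δx = -8·2 + ½·-7·2² = -30 cm; v ends -22 cm/s.
2–5 s: v starts -22 cm/s; Δx = -22·3 + ½·9·3² = -25.5 cm; v ends 5 cm/s.
5–10 s: v starts 5 cm/s; Δx = 5·5 + ½·7·5² = 112.5 cm; v ends 40 cm/s.
x(10) = -5 + Σ Δx = 52 cm.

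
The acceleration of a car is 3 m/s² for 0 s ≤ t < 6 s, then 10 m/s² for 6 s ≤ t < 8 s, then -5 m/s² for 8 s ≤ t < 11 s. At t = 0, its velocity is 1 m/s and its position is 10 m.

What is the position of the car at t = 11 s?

On each constant-a segment, Δv = aΔt and Δx = v₀Δt + ½aΔt²; chain segment to segment.
0–6 s: v starts 1 m/s; Δx = 1·6 + ½·3·6² = 60 m; v ends 19 m/s.
6–8 s: v starts 19 m/s; Δx = 19·2 + ½·10·2² = 58 m; v ends 39 m/s.
8–11 s: v starts 39 m/s; Δx = 39·3 + ½·-5·3² = 94.5 m; v ends 24 m/s.
x(11) = 10 + Σ Δx = 222.5 m.

222.5 m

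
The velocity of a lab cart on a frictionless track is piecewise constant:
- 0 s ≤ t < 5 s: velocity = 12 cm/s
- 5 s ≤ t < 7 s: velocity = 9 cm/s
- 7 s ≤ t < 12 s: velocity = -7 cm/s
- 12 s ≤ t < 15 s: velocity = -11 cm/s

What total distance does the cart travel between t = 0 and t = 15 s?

146 cm

Distance (not displacement) is the total path length: add the absolute areas under v-t.
0–5 s: |12| × 5 = 60 cm
5–7 s: |9| × 2 = 18 cm
7–12 s: |-7| × 5 = 35 cm
12–15 s: |-11| × 3 = 33 cm
Total distance = 146 cm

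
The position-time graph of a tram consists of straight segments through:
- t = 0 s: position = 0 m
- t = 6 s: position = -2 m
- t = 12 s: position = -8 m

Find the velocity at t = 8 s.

-1 m/s

Velocity is the slope of the x-t graph on 6–12 s: (-8 − -2)/(12 − 6) = -1 m/s.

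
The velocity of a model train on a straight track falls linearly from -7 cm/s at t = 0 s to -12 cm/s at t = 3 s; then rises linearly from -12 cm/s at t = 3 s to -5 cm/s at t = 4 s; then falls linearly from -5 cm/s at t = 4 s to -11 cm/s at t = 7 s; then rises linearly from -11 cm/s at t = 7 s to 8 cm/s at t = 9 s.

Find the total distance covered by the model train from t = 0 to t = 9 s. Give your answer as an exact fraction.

1344/19 cm

Distance (not displacement) is the total path length: add the absolute areas under v-t.
0–3 s: |½(-7 + -12)(3)| = 28.5 cm
3–4 s: |½(-12 + -5)(1)| = 8.5 cm
4–7 s: |½(-5 + -11)(3)| = 24 cm
7–9 s: v = 0 at t = 155/19 s; triangle areas 121/19 + 64/19 = 185/19 cm
Total distance = 1344/19 cm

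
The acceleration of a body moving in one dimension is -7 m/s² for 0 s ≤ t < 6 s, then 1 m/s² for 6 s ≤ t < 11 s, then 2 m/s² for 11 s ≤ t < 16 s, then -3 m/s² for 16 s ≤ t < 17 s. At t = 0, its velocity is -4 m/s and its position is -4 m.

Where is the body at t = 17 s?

On each constant-a segment, Δv = aΔt and Δx = v₀Δt + ½aΔt²; chain segment to segment.
0–6 s: v starts -4 m/s; Δx = -4·6 + ½·-7·6² = -150 m; v ends -46 m/s.
6–11 s: v starts -46 m/s; Δx = -46·5 + ½·1·5² = -217.5 m; v ends -41 m/s.
11–16 s: v starts -41 m/s; Δx = -41·5 + ½·2·5² = -180 m; v ends -31 m/s.
16–17 s: v starts -31 m/s; Δx = -31·1 + ½·-3·1² = -32.5 m; v ends -34 m/s.
x(17) = -4 + Σ Δx = -584 m.

-584 m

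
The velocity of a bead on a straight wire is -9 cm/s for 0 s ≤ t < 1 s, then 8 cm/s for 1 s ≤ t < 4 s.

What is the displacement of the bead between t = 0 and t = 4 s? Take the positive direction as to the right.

Net displacement equals the area under the velocity-time graph (areas below the axis count negative).
0–1 s: -9 × 1 = -9 cm
1–4 s: 8 × 3 = 24 cm
Net displacement = 15 cm

15 cm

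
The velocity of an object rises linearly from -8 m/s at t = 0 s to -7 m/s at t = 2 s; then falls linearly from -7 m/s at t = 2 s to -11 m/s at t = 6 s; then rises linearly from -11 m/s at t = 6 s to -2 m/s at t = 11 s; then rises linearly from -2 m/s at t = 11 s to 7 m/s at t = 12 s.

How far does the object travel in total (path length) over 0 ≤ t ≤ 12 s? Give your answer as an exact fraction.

Total distance travelled is ∫|v| dt — sum the magnitudes of each area piece.
0–2 s: |½(-8 + -7)(2)| = 15 m
2–6 s: |½(-7 + -11)(4)| = 36 m
6–11 s: |½(-11 + -2)(5)| = 32.5 m
11–12 s: v = 0 at t = 101/9 s; triangle areas 2/9 + 49/18 = 53/18 m
Total distance = 778/9 m

778/9 m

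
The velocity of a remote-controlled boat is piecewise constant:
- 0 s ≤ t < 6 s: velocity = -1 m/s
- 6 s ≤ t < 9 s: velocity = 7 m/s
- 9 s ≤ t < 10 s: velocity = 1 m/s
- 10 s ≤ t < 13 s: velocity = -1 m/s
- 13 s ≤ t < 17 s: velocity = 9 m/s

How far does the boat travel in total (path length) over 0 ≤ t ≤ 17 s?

67 m

Total distance travelled is ∫|v| dt — sum the magnitudes of each area piece.
0–6 s: |-1| × 6 = 6 m
6–9 s: |7| × 3 = 21 m
9–10 s: |1| × 1 = 1 m
10–13 s: |-1| × 3 = 3 m
13–17 s: |9| × 4 = 36 m
Total distance = 67 m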